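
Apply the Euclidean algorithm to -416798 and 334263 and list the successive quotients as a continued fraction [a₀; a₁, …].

[-2; 1, 3, 20, 54, 1, 36, 2]

-416798 ÷ 334263 → quotient -2, remainder 251728
334263 ÷ 251728 → quotient 1, remainder 82535
251728 ÷ 82535 → quotient 3, remainder 4123
82535 ÷ 4123 → quotient 20, remainder 75
4123 ÷ 75 → quotient 54, remainder 73
75 ÷ 73 → quotient 1, remainder 2
73 ÷ 2 → quotient 36, remainder 1
2 ÷ 1 → quotient 2, remainder 0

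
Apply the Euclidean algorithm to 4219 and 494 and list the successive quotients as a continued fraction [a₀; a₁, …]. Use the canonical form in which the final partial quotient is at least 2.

[8; 1, 1, 5, 1, 2, 13]

Apply division with remainder until the remainder is 0:
4219 ÷ 494 → quotient 8, remainder 267
494 ÷ 267 → quotient 1, remainder 227
267 ÷ 227 → quotient 1, remainder 40
227 ÷ 40 → quotient 5, remainder 27
40 ÷ 27 → quotient 1, remainder 13
27 ÷ 13 → quotient 2, remainder 1
13 ÷ 1 → quotient 13, remainder 0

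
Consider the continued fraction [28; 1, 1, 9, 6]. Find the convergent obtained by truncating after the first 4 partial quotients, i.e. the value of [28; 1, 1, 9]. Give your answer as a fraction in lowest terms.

a_0 = 28: 28/1
a_1 = 1: 29/1
a_2 = 1: 57/2
a_3 = 9: 542/19

542/19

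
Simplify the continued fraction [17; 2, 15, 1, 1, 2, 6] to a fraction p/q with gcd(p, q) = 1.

Start with 6.
2 + 1/(6/1) = 2 + 1/6 = 13/6
1 + 1/(13/6) = 1 + 6/13 = 19/13
1 + 1/(19/13) = 1 + 13/19 = 32/19
15 + 1/(32/19) = 15 + 19/32 = 499/32
2 + 1/(499/32) = 2 + 32/499 = 1030/499
17 + 1/(1030/499) = 17 + 499/1030 = 18009/1030

18009/1030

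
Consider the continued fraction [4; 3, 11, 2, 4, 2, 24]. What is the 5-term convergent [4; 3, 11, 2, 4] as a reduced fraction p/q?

1375/318

Compute successive convergents:
a_0 = 4: 4/1
a_1 = 3: 13/3
a_2 = 11: 147/34
a_3 = 2: 307/71
a_4 = 4: 1375/318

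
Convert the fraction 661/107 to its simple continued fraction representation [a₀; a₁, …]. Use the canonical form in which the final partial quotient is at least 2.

[6; 5, 1, 1, 1, 2, 2]

Repeatedly divide and take the remainder:
⌊661/107⌋ = 6, remainder 19
⌊107/19⌋ = 5, remainder 12
⌊19/12⌋ = 1, remainder 7
⌊12/7⌋ = 1, remainder 5
⌊7/5⌋ = 1, remainder 2
⌊5/2⌋ = 2, remainder 1
⌊2/1⌋ = 2, remainder 0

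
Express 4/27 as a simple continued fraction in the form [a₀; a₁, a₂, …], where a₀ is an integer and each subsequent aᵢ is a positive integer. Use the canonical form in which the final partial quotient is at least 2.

[0; 6, 1, 3]

4 ÷ 27 → quotient 0, remainder 4
27 ÷ 4 → quotient 6, remainder 3
4 ÷ 3 → quotient 1, remainder 1
3 ÷ 1 → quotient 3, remainder 0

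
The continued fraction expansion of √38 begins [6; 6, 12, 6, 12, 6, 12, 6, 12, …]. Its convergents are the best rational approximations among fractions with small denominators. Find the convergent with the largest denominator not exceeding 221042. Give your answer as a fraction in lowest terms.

a_0 = 6: 6/1  (≤ bound)
a_1 = 6: 37/6  (≤ bound)
a_2 = 12: 450/73  (≤ bound)
a_3 = 6: 2737/444  (≤ bound)
a_4 = 12: 33294/5401  (≤ bound)
a_5 = 6: 202501/32850  (≤ bound)
a_6 = 12: 2463306/399601  (> 221042, stop)

202501/32850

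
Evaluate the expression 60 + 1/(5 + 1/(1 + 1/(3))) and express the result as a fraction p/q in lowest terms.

1384/23

Collapse the nested fraction from the inside out:
Start with 3.
1 + 1/(3/1) = 1 + 1/3 = 4/3
5 + 1/(4/3) = 5 + 3/4 = 23/4
60 + 1/(23/4) = 60 + 4/23 = 1384/23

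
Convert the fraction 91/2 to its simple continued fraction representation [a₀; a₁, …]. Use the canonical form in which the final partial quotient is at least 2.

91 ÷ 2 → quotient 45, remainder 1
2 ÷ 1 → quotient 2, remainder 0

[45; 2]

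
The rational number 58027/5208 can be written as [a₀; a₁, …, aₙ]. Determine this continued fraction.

[11; 7, 21, 8, 1, 3]

58027 ÷ 5208 → quotient 11, remainder 739
5208 ÷ 739 → quotient 7, remainder 35
739 ÷ 35 → quotient 21, remainder 4
35 ÷ 4 → quotient 8, remainder 3
4 ÷ 3 → quotient 1, remainder 1
3 ÷ 1 → quotient 3, remainder 0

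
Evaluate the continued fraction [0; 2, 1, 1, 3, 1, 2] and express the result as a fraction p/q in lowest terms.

25/64

a_0 = 0: 0/1
a_1 = 2: 1/2
a_2 = 1: 1/3
a_3 = 1: 2/5
a_4 = 3: 7/18
a_5 = 1: 9/23
a_6 = 2: 25/64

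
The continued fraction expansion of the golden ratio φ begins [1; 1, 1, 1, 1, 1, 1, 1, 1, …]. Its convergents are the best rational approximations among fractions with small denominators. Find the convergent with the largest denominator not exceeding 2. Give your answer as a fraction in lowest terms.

List convergents until the denominator exceeds the bound:
a_0 = 1: 1/1  (≤ bound)
a_1 = 1: 2/1  (≤ bound)
a_2 = 1: 3/2  (≤ bound)
a_3 = 1: 5/3  (> 2, stop)

3/2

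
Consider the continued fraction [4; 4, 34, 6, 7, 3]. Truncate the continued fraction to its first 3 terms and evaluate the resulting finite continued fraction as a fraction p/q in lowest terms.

582/137

Start with 34.
4 + 1/(34/1) = 4 + 1/34 = 137/34
4 + 1/(137/34) = 4 + 34/137 = 582/137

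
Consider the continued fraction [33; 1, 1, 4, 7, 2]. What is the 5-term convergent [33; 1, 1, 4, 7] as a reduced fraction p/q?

2181/65

Start with 7.
4 + 1/(7/1) = 4 + 1/7 = 29/7
1 + 1/(29/7) = 1 + 7/29 = 36/29
1 + 1/(36/29) = 1 + 29/36 = 65/36
33 + 1/(65/36) = 33 + 36/65 = 2181/65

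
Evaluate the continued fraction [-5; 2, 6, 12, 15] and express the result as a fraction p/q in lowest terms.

a_0 = -5: -5/1
a_1 = 2: -9/2
a_2 = 6: -59/13
a_3 = 12: -717/158
a_4 = 15: -10814/2383

-10814/2383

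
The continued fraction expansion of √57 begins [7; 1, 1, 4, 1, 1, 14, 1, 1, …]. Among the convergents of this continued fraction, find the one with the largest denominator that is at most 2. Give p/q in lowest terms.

a_0 = 7: 7/1  (≤ bound)
a_1 = 1: 8/1  (≤ bound)
a_2 = 1: 15/2  (≤ bound)
a_3 = 4: 68/9  (> 2, stop)

15/2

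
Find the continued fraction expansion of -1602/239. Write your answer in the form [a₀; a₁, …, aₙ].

Repeatedly divide and take the remainder:
-1602 = -7·239 + 71, so a_0 = -7
239 = 3·71 + 26, so a_1 = 3
71 = 2·26 + 19, so a_2 = 2
26 = 1·19 + 7, so a_3 = 1
19 = 2·7 + 5, so a_4 = 2
7 = 1·5 + 2, so a_5 = 1
5 = 2·2 + 1, so a_6 = 2
2 = 2·1 + 0, so a_7 = 2

[-7; 3, 2, 1, 2, 1, 2, 2]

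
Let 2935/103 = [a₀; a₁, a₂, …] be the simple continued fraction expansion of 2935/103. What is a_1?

2

Run the Euclidean algorithm, recording each quotient:
2935 ÷ 103 → quotient 28, remainder 51
103 ÷ 51 → quotient 2, remainder 1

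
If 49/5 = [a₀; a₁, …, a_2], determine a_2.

4

Apply division with remainder until the remainder is 0:
⌊49/5⌋ = 9, remainder 4
⌊5/4⌋ = 1, remainder 1
⌊4/1⌋ = 4, remainder 0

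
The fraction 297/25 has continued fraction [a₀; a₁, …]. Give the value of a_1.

⌊297/25⌋ = 11, remainder 22
⌊25/22⌋ = 1, remainder 3

1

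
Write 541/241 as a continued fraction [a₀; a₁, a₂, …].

541 ÷ 241 → quotient 2, remainder 59
241 ÷ 59 → quotient 4, remainder 5
59 ÷ 5 → quotient 11, remainder 4
5 ÷ 4 → quotient 1, remainder 1
4 ÷ 1 → quotient 4, remainder 0

[2; 4, 11, 1, 4]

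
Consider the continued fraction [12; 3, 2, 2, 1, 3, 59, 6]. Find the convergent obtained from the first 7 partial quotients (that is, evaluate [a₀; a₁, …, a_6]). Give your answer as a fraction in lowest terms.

Collapse the nested fraction from the inside out:
Start with 59.
3 + 1/(59/1) = 3 + 1/59 = 178/59
1 + 1/(178/59) = 1 + 59/178 = 237/178
2 + 1/(237/178) = 2 + 178/237 = 652/237
2 + 1/(652/237) = 2 + 237/652 = 1541/652
3 + 1/(1541/652) = 3 + 652/1541 = 5275/1541
12 + 1/(5275/1541) = 12 + 1541/5275 = 64841/5275

64841/5275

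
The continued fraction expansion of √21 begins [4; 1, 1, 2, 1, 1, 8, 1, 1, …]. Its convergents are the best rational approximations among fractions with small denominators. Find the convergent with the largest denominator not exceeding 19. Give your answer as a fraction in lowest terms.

55/12

List convergents until the denominator exceeds the bound:
a_0 = 4: 4/1  (≤ bound)
a_1 = 1: 5/1  (≤ bound)
a_2 = 1: 9/2  (≤ bound)
a_3 = 2: 23/5  (≤ bound)
a_4 = 1: 32/7  (≤ bound)
a_5 = 1: 55/12  (≤ bound)
a_6 = 8: 472/103  (> 19, stop)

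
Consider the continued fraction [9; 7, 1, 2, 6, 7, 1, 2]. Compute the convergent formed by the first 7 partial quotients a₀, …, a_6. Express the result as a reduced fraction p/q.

Starting at the tail and folding back:
Start with 1.
7 + 1/(1/1) = 7 + 1/1 = 8/1
6 + 1/(8/1) = 6 + 1/8 = 49/8
2 + 1/(49/8) = 2 + 8/49 = 106/49
1 + 1/(106/49) = 1 + 49/106 = 155/106
7 + 1/(155/106) = 7 + 106/155 = 1191/155
9 + 1/(1191/155) = 9 + 155/1191 = 10874/1191

10874/1191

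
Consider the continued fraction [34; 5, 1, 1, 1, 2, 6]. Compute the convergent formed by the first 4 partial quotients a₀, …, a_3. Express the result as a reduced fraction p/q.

Starting at the tail and folding back:
Start with 1.
1 + 1/(1/1) = 1 + 1/1 = 2/1
5 + 1/(2/1) = 5 + 1/2 = 11/2
34 + 1/(11/2) = 34 + 2/11 = 376/11

376/11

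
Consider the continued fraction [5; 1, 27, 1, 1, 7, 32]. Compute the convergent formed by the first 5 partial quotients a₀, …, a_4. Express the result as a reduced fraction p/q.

340/57

Start with 1.
1 + 1/(1/1) = 1 + 1/1 = 2/1
27 + 1/(2/1) = 27 + 1/2 = 55/2
1 + 1/(55/2) = 1 + 2/55 = 57/55
5 + 1/(57/55) = 5 + 55/57 = 340/57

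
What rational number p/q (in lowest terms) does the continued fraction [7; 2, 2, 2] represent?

89/12

a_0 = 7: 7/1
a_1 = 2: 15/2
a_2 = 2: 37/5
a_3 = 2: 89/12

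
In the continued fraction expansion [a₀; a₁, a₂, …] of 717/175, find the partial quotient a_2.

Apply division with remainder until the remainder is 0:
⌊717/175⌋ = 4, remainder 17
⌊175/17⌋ = 10, remainder 5
⌊17/5⌋ = 3, remainder 2

3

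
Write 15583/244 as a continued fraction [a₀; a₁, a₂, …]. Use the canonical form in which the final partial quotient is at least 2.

[63; 1, 6, 2, 1, 1, 6]

15583 ÷ 244 → quotient 63, remainder 211
244 ÷ 211 → quotient 1, remainder 33
211 ÷ 33 → quotient 6, remainder 13
33 ÷ 13 → quotient 2, remainder 7
13 ÷ 7 → quotient 1, remainder 6
7 ÷ 6 → quotient 1, remainder 1
6 ÷ 1 → quotient 6, remainder 0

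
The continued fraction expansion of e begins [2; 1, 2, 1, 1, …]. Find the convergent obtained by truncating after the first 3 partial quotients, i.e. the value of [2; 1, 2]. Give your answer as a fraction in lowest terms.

8/3

Work from the innermost term outward:
Start with 2.
1 + 1/(2/1) = 1 + 1/2 = 3/2
2 + 1/(3/2) = 2 + 2/3 = 8/3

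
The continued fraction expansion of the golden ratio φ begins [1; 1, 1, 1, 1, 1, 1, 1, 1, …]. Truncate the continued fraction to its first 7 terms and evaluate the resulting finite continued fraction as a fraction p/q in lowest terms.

21/13

a_0 = 1: 1/1
a_1 = 1: 2/1
a_2 = 1: 3/2
a_3 = 1: 5/3
a_4 = 1: 8/5
a_5 = 1: 13/8
a_6 = 1: 21/13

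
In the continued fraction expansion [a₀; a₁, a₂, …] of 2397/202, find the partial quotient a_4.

Apply division with remainder until the remainder is 0:
2397 ÷ 202 → quotient 11, remainder 175
202 ÷ 175 → quotient 1, remainder 27
175 ÷ 27 → quotient 6, remainder 13
27 ÷ 13 → quotient 2, remainder 1
13 ÷ 1 → quotient 13, remainder 0

13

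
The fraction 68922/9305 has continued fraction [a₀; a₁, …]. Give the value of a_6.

68922 = 7·9305 + 3787, so a_0 = 7
9305 = 2·3787 + 1731, so a_1 = 2
3787 = 2·1731 + 325, so a_2 = 2
1731 = 5·325 + 106, so a_3 = 5
325 = 3·106 + 7, so a_4 = 3
106 = 15·7 + 1, so a_5 = 15
7 = 7·1 + 0, so a_6 = 7

7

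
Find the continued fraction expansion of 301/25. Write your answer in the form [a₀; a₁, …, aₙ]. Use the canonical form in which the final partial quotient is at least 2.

⌊301/25⌋ = 12, remainder 1
⌊25/1⌋ = 25, remainder 0

[12; 25]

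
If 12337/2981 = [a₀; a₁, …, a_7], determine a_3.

12337 ÷ 2981 → quotient 4, remainder 413
2981 ÷ 413 → quotient 7, remainder 90
413 ÷ 90 → quotient 4, remainder 53
90 ÷ 53 → quotient 1, remainder 37

1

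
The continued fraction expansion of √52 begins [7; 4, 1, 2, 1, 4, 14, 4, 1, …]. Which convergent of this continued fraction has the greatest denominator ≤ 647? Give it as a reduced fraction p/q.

649/90

List convergents until the denominator exceeds the bound:
a_0 = 7: 7/1  (≤ bound)
a_1 = 4: 29/4  (≤ bound)
a_2 = 1: 36/5  (≤ bound)
a_3 = 2: 101/14  (≤ bound)
a_4 = 1: 137/19  (≤ bound)
a_5 = 4: 649/90  (≤ bound)
a_6 = 14: 9223/1279  (> 647, stop)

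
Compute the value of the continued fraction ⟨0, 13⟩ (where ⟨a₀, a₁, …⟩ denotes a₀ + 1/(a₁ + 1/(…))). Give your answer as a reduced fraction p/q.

1/13

Start with 13.
0 + 1/(13/1) = 0 + 1/13 = 1/13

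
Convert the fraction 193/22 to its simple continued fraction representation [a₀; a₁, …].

Run the Euclidean algorithm, recording each quotient:
193 ÷ 22 → quotient 8, remainder 17
22 ÷ 17 → quotient 1, remainder 5
17 ÷ 5 → quotient 3, remainder 2
5 ÷ 2 → quotient 2, remainder 1
2 ÷ 1 → quotient 2, remainder 0

[8; 1, 3, 2, 2]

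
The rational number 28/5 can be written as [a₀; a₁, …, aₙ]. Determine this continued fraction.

[5; 1, 1, 2]

Run the Euclidean algorithm, recording each quotient:
⌊28/5⌋ = 5, remainder 3
⌊5/3⌋ = 1, remainder 2
⌊3/2⌋ = 1, remainder 1
⌊2/1⌋ = 2, remainder 0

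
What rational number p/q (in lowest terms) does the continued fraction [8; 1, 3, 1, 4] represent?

Use the convergent recurrence hₖ = aₖ·hₖ₋₁ + hₖ₋₂ (and likewise for the denominators kₖ):
a_0 = 8: 8/1
a_1 = 1: 9/1
a_2 = 3: 35/4
a_3 = 1: 44/5
a_4 = 4: 211/24

211/24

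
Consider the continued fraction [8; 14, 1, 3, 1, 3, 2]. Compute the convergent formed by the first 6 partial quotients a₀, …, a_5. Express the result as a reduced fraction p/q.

a_0 = 8: 8/1
a_1 = 14: 113/14
a_2 = 1: 121/15
a_3 = 3: 476/59
a_4 = 1: 597/74
a_5 = 3: 2267/281

2267/281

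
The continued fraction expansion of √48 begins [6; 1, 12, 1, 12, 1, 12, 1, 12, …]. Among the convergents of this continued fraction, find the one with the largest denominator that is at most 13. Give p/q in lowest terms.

List convergents until the denominator exceeds the bound:
a_0 = 6: 6/1  (≤ bound)
a_1 = 1: 7/1  (≤ bound)
a_2 = 12: 90/13  (≤ bound)
a_3 = 1: 97/14  (> 13, stop)

90/13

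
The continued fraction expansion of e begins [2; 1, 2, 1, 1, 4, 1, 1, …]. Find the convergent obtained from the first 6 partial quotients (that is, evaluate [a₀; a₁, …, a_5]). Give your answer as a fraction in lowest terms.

87/32

Compute successive convergents:
a_0 = 2: 2/1
a_1 = 1: 3/1
a_2 = 2: 8/3
a_3 = 1: 11/4
a_4 = 1: 19/7
a_5 = 4: 87/32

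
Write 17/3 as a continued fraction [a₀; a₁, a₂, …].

Run the Euclidean algorithm, recording each quotient:
⌊17/3⌋ = 5, remainder 2
⌊3/2⌋ = 1, remainder 1
⌊2/1⌋ = 2, remainder 0

[5; 1, 2]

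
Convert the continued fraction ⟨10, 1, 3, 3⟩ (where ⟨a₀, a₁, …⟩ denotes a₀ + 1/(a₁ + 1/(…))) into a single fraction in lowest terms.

Start with 3.
3 + 1/(3/1) = 3 + 1/3 = 10/3
1 + 1/(10/3) = 1 + 3/10 = 13/10
10 + 1/(13/10) = 10 + 10/13 = 140/13

140/13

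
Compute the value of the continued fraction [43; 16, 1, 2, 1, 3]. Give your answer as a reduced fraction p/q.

a_0 = 43: 43/1
a_1 = 16: 689/16
a_2 = 1: 732/17
a_3 = 2: 2153/50
a_4 = 1: 2885/67
a_5 = 3: 10808/251

10808/251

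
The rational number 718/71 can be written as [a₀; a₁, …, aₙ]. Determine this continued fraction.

⌊718/71⌋ = 10, remainder 8
⌊71/8⌋ = 8, remainder 7
⌊8/7⌋ = 1, remainder 1
⌊7/1⌋ = 7, remainder 0

[10; 8, 1, 7]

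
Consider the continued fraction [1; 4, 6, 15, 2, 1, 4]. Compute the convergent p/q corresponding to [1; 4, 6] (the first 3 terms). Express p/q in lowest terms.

31/25

Collapse the nested fraction from the inside out:
Start with 6.
4 + 1/(6/1) = 4 + 1/6 = 25/6
1 + 1/(25/6) = 1 + 6/25 = 31/25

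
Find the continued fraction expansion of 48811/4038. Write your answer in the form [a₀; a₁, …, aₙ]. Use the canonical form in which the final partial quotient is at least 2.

⌊48811/4038⌋ = 12, remainder 355
⌊4038/355⌋ = 11, remainder 133
⌊355/133⌋ = 2, remainder 89
⌊133/89⌋ = 1, remainder 44
⌊89/44⌋ = 2, remainder 1
⌊44/1⌋ = 44, remainder 0

[12; 11, 2, 1, 2, 44]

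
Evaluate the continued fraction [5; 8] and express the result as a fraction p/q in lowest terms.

a_0 = 5: 5/1
a_1 = 8: 41/8

41/8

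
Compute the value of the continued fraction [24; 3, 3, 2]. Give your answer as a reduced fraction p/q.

a_0 = 24: 24/1
a_1 = 3: 73/3
a_2 = 3: 243/10
a_3 = 2: 559/23

559/23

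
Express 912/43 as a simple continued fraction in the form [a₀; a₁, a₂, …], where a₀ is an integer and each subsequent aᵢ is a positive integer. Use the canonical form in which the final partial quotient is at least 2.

[21; 4, 1, 3, 2]

912 ÷ 43 → quotient 21, remainder 9
43 ÷ 9 → quotient 4, remainder 7
9 ÷ 7 → quotient 1, remainder 2
7 ÷ 2 → quotient 3, remainder 1
2 ÷ 1 → quotient 2, remainder 0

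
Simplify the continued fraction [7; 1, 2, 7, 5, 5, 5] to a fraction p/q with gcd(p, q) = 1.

Starting at the tail and folding back:
Start with 5.
5 + 1/(5/1) = 5 + 1/5 = 26/5
5 + 1/(26/5) = 5 + 5/26 = 135/26
7 + 1/(135/26) = 7 + 26/135 = 971/135
2 + 1/(971/135) = 2 + 135/971 = 2077/971
1 + 1/(2077/971) = 1 + 971/2077 = 3048/2077
7 + 1/(3048/2077) = 7 + 2077/3048 = 23413/3048

23413/3048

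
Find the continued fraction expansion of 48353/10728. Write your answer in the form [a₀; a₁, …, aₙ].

[4; 1, 1, 34, 3, 51]

⌊48353/10728⌋ = 4, remainder 5441
⌊10728/5441⌋ = 1, remainder 5287
⌊5441/5287⌋ = 1, remainder 154
⌊5287/154⌋ = 34, remainder 51
⌊154/51⌋ = 3, remainder 1
⌊51/1⌋ = 51, remainder 0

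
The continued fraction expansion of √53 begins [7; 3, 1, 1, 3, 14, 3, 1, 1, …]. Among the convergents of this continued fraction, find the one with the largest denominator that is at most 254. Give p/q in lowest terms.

a_0 = 7: 7/1  (≤ bound)
a_1 = 3: 22/3  (≤ bound)
a_2 = 1: 29/4  (≤ bound)
a_3 = 1: 51/7  (≤ bound)
a_4 = 3: 182/25  (≤ bound)
a_5 = 14: 2599/357  (> 254, stop)

182/25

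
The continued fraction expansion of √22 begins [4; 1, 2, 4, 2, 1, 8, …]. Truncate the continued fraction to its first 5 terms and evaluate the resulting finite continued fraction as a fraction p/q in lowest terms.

136/29

Build up convergents one term at a time:
a_0 = 4: 4/1
a_1 = 1: 5/1
a_2 = 2: 14/3
a_3 = 4: 61/13
a_4 = 2: 136/29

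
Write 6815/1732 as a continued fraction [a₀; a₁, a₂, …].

⌊6815/1732⌋ = 3, remainder 1619
⌊1732/1619⌋ = 1, remainder 113
⌊1619/113⌋ = 14, remainder 37
⌊113/37⌋ = 3, remainder 2
⌊37/2⌋ = 18, remainder 1
⌊2/1⌋ = 2, remainder 0

[3; 1, 14, 3, 18, 2]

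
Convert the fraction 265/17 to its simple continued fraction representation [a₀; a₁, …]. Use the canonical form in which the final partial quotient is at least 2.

265 ÷ 17 → quotient 15, remainder 10
17 ÷ 10 → quotient 1, remainder 7
10 ÷ 7 → quotient 1, remainder 3
7 ÷ 3 → quotient 2, remainder 1
3 ÷ 1 → quotient 3, remainder 0

[15; 1, 1, 2, 3]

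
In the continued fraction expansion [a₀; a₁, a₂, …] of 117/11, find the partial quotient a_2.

Repeatedly divide and take the remainder:
117 ÷ 11 → quotient 10, remainder 7
11 ÷ 7 → quotient 1, remainder 4
7 ÷ 4 → quotient 1, remainder 3

1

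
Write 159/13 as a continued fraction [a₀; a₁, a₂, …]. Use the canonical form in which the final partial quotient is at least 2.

[12; 4, 3]

Run the Euclidean algorithm, recording each quotient:
159 ÷ 13 → quotient 12, remainder 3
13 ÷ 3 → quotient 4, remainder 1
3 ÷ 1 → quotient 3, remainder 0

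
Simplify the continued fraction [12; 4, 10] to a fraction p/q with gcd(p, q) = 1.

Start with 10.
4 + 1/(10/1) = 4 + 1/10 = 41/10
12 + 1/(41/10) = 12 + 10/41 = 502/41

502/41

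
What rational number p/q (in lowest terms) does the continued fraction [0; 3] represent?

1/3

Start with 3.
0 + 1/(3/1) = 0 + 1/3 = 1/3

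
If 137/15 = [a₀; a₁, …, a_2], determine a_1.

⌊137/15⌋ = 9, remainder 2
⌊15/2⌋ = 7, remainder 1

7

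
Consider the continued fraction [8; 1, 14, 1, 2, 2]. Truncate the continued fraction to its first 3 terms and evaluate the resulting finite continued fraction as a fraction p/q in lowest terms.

Starting at the tail and folding back:
Start with 14.
1 + 1/(14/1) = 1 + 1/14 = 15/14
8 + 1/(15/14) = 8 + 14/15 = 134/15

134/15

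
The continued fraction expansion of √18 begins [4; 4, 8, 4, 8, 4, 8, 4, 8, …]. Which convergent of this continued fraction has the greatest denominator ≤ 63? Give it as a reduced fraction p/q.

140/33

a_0 = 4: 4/1  (≤ bound)
a_1 = 4: 17/4  (≤ bound)
a_2 = 8: 140/33  (≤ bound)
a_3 = 4: 577/136  (> 63, stop)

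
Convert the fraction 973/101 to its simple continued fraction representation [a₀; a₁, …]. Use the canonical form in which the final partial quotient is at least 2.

[9; 1, 1, 1, 2, 1, 2, 3]

Apply division with remainder until the remainder is 0:
973 = 9·101 + 64, so a_0 = 9
101 = 1·64 + 37, so a_1 = 1
64 = 1·37 + 27, so a_2 = 1
37 = 1·27 + 10, so a_3 = 1
27 = 2·10 + 7, so a_4 = 2
10 = 1·7 + 3, so a_5 = 1
7 = 2·3 + 1, so a_6 = 2
3 = 3·1 + 0, so a_7 = 3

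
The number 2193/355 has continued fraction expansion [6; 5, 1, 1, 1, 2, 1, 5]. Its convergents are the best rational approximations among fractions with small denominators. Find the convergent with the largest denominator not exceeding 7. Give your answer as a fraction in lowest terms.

37/6

a_0 = 6: 6/1  (≤ bound)
a_1 = 5: 31/5  (≤ bound)
a_2 = 1: 37/6  (≤ bound)
a_3 = 1: 68/11  (> 7, stop)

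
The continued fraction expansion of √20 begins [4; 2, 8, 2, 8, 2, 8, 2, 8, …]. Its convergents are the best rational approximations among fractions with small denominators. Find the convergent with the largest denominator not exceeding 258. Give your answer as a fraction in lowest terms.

161/36

List convergents until the denominator exceeds the bound:
a_0 = 4: 4/1  (≤ bound)
a_1 = 2: 9/2  (≤ bound)
a_2 = 8: 76/17  (≤ bound)
a_3 = 2: 161/36  (≤ bound)
a_4 = 8: 1364/305  (> 258, stop)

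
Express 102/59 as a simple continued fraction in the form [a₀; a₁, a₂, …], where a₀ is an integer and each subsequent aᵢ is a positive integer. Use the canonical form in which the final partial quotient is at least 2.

102 ÷ 59 → quotient 1, remainder 43
59 ÷ 43 → quotient 1, remainder 16
43 ÷ 16 → quotient 2, remainder 11
16 ÷ 11 → quotient 1, remainder 5
11 ÷ 5 → quotient 2, remainder 1
5 ÷ 1 → quotient 5, remainder 0

[1; 1, 2, 1, 2, 5]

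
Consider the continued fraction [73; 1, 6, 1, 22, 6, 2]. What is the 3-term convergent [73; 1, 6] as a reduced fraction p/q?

517/7

Collapse the nested fraction from the inside out:
Start with 6.
1 + 1/(6/1) = 1 + 1/6 = 7/6
73 + 1/(7/6) = 73 + 6/7 = 517/7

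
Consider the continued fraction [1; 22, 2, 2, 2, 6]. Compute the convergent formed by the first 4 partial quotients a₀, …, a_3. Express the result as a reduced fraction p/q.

Use the convergent recurrence hₖ = aₖ·hₖ₋₁ + hₖ₋₂ (and likewise for the denominators kₖ):
a_0 = 1: 1/1
a_1 = 22: 23/22
a_2 = 2: 47/45
a_3 = 2: 117/112

117/112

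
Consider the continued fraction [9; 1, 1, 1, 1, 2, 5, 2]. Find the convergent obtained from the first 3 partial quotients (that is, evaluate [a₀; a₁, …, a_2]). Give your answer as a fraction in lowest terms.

Use the convergent recurrence hₖ = aₖ·hₖ₋₁ + hₖ₋₂ (and likewise for the denominators kₖ):
a_0 = 9: 9/1
a_1 = 1: 10/1
a_2 = 1: 19/2

19/2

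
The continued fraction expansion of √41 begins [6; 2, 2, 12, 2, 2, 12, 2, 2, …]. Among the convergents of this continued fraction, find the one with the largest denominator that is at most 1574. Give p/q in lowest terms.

List convergents until the denominator exceeds the bound:
a_0 = 6: 6/1  (≤ bound)
a_1 = 2: 13/2  (≤ bound)
a_2 = 2: 32/5  (≤ bound)
a_3 = 12: 397/62  (≤ bound)
a_4 = 2: 826/129  (≤ bound)
a_5 = 2: 2049/320  (≤ bound)
a_6 = 12: 25414/3969  (> 1574, stop)

2049/320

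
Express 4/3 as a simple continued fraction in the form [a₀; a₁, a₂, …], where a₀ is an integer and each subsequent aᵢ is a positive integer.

4 = 1·3 + 1, so a_0 = 1
3 = 3·1 + 0, so a_1 = 3

[1; 3]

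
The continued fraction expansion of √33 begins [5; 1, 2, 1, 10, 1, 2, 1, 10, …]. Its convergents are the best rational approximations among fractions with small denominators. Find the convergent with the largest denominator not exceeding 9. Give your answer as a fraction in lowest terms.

23/4

a_0 = 5: 5/1  (≤ bound)
a_1 = 1: 6/1  (≤ bound)
a_2 = 2: 17/3  (≤ bound)
a_3 = 1: 23/4  (≤ bound)
a_4 = 10: 247/43  (> 9, stop)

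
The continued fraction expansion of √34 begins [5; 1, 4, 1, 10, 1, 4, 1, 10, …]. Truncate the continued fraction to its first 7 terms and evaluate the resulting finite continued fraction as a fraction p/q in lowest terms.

2035/349

Build up convergents one term at a time:
a_0 = 5: 5/1
a_1 = 1: 6/1
a_2 = 4: 29/5
a_3 = 1: 35/6
a_4 = 10: 379/65
a_5 = 1: 414/71
a_6 = 4: 2035/349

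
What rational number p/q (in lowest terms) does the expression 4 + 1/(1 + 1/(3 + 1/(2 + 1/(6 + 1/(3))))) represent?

Compute successive convergents:
a_0 = 4: 4/1
a_1 = 1: 5/1
a_2 = 3: 19/4
a_3 = 2: 43/9
a_4 = 6: 277/58
a_5 = 3: 874/183

874/183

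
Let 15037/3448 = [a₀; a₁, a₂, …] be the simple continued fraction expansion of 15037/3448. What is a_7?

Apply division with remainder until the remainder is 0:
15037 ÷ 3448 → quotient 4, remainder 1245
3448 ÷ 1245 → quotient 2, remainder 958
1245 ÷ 958 → quotient 1, remainder 287
958 ÷ 287 → quotient 3, remainder 97
287 ÷ 97 → quotient 2, remainder 93
97 ÷ 93 → quotient 1, remainder 4
93 ÷ 4 → quotient 23, remainder 1
4 ÷ 1 → quotient 4, remainder 0

4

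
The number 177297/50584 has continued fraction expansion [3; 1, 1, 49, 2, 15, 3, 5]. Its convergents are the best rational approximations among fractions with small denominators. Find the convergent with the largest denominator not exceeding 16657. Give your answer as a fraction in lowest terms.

33287/9497

List convergents until the denominator exceeds the bound:
a_0 = 3: 3/1  (≤ bound)
a_1 = 1: 4/1  (≤ bound)
a_2 = 1: 7/2  (≤ bound)
a_3 = 49: 347/99  (≤ bound)
a_4 = 2: 701/200  (≤ bound)
a_5 = 15: 10862/3099  (≤ bound)
a_6 = 3: 33287/9497  (≤ bound)
a_7 = 5: 177297/50584  (> 16657, stop)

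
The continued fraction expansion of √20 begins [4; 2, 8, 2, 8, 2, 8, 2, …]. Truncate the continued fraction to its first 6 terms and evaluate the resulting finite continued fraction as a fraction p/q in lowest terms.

2889/646

a_0 = 4: 4/1
a_1 = 2: 9/2
a_2 = 8: 76/17
a_3 = 2: 161/36
a_4 = 8: 1364/305
a_5 = 2: 2889/646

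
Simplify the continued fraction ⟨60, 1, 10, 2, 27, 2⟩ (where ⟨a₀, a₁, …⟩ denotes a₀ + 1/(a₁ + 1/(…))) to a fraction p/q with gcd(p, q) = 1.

78395/1287

a_0 = 60: 60/1
a_1 = 1: 61/1
a_2 = 10: 670/11
a_3 = 2: 1401/23
a_4 = 27: 38497/632
a_5 = 2: 78395/1287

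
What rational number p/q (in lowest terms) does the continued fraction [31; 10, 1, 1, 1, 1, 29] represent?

Compute successive convergents:
a_0 = 31: 31/1
a_1 = 10: 311/10
a_2 = 1: 342/11
a_3 = 1: 653/21
a_4 = 1: 995/32
a_5 = 1: 1648/53
a_6 = 29: 48787/1569

48787/1569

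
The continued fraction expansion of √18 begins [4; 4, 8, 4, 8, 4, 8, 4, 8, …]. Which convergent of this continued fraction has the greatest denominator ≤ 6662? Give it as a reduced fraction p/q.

19601/4620

List convergents until the denominator exceeds the bound:
a_0 = 4: 4/1  (≤ bound)
a_1 = 4: 17/4  (≤ bound)
a_2 = 8: 140/33  (≤ bound)
a_3 = 4: 577/136  (≤ bound)
a_4 = 8: 4756/1121  (≤ bound)
a_5 = 4: 19601/4620  (≤ bound)
a_6 = 8: 161564/38081  (> 6662, stop)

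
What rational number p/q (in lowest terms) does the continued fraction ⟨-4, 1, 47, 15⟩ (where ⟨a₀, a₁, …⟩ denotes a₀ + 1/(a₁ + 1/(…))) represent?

-2178/721

Use the convergent recurrence hₖ = aₖ·hₖ₋₁ + hₖ₋₂ (and likewise for the denominators kₖ):
a_0 = -4: -4/1
a_1 = 1: -3/1
a_2 = 47: -145/48
a_3 = 15: -2178/721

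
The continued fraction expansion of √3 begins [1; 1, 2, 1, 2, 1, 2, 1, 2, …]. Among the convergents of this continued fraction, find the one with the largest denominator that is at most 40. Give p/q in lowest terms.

List convergents until the denominator exceeds the bound:
a_0 = 1: 1/1  (≤ bound)
a_1 = 1: 2/1  (≤ bound)
a_2 = 2: 5/3  (≤ bound)
a_3 = 1: 7/4  (≤ bound)
a_4 = 2: 19/11  (≤ bound)
a_5 = 1: 26/15  (≤ bound)
a_6 = 2: 71/41  (> 40, stop)

26/15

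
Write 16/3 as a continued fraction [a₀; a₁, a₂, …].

⌊16/3⌋ = 5, remainder 1
⌊3/1⌋ = 3, remainder 0

[5; 3]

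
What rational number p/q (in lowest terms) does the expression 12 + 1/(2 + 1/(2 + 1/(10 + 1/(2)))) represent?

1352/109

Start with 2.
10 + 1/(2/1) = 10 + 1/2 = 21/2
2 + 1/(21/2) = 2 + 2/21 = 44/21
2 + 1/(44/21) = 2 + 21/44 = 109/44
12 + 1/(109/44) = 12 + 44/109 = 1352/109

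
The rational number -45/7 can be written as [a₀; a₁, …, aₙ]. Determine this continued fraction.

-45 ÷ 7 → quotient -7, remainder 4
7 ÷ 4 → quotient 1, remainder 3
4 ÷ 3 → quotient 1, remainder 1
3 ÷ 1 → quotient 3, remainder 0

[-7; 1, 1, 3]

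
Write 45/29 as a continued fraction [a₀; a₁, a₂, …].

45 = 1·29 + 16, so a_0 = 1
29 = 1·16 + 13, so a_1 = 1
16 = 1·13 + 3, so a_2 = 1
13 = 4·3 + 1, so a_3 = 4
3 = 3·1 + 0, so a_4 = 3

[1; 1, 1, 4, 3]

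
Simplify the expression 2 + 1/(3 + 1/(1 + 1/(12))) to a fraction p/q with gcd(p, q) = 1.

Starting at the tail and folding back:
Start with 12.
1 + 1/(12/1) = 1 + 1/12 = 13/12
3 + 1/(13/12) = 3 + 12/13 = 51/13
2 + 1/(51/13) = 2 + 13/51 = 115/51

115/51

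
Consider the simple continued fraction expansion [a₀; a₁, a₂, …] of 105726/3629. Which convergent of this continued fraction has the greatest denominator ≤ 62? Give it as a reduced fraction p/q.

a_0 = 29: 29/1  (≤ bound)
a_1 = 7: 204/7  (≤ bound)
a_2 = 2: 437/15  (≤ bound)
a_3 = 13: 5885/202  (> 62, stop)

437/15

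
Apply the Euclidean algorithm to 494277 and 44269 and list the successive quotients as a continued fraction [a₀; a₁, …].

494277 ÷ 44269 → quotient 11, remainder 7318
44269 ÷ 7318 → quotient 6, remainder 361
7318 ÷ 361 → quotient 20, remainder 98
361 ÷ 98 → quotient 3, remainder 67
98 ÷ 67 → quotient 1, remainder 31
67 ÷ 31 → quotient 2, remainder 5
31 ÷ 5 → quotient 6, remainder 1
5 ÷ 1 → quotient 5, remainder 0

[11; 6, 20, 3, 1, 2, 6, 5]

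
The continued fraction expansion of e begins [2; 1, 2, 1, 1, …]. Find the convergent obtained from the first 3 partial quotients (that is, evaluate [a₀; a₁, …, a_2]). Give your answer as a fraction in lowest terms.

Start with 2.
1 + 1/(2/1) = 1 + 1/2 = 3/2
2 + 1/(3/2) = 2 + 2/3 = 8/3

8/3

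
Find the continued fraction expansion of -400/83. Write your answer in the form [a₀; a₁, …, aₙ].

[-5; 5, 1, 1, 7]

-400 ÷ 83 → quotient -5, remainder 15
83 ÷ 15 → quotient 5, remainder 8
15 ÷ 8 → quotient 1, remainder 7
8 ÷ 7 → quotient 1, remainder 1
7 ÷ 1 → quotient 7, remainder 0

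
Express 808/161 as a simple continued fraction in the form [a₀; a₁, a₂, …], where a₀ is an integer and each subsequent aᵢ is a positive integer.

[5; 53, 1, 2]

Run the Euclidean algorithm, recording each quotient:
808 ÷ 161 → quotient 5, remainder 3
161 ÷ 3 → quotient 53, remainder 2
3 ÷ 2 → quotient 1, remainder 1
2 ÷ 1 → quotient 2, remainder 0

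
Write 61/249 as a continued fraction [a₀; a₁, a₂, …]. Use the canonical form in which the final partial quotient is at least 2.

Apply division with remainder until the remainder is 0:
⌊61/249⌋ = 0, remainder 61
⌊249/61⌋ = 4, remainder 5
⌊61/5⌋ = 12, remainder 1
⌊5/1⌋ = 5, remainder 0

[0; 4, 12, 5]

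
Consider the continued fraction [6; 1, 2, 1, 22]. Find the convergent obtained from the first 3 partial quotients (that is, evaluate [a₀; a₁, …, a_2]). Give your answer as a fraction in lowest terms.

20/3

Compute successive convergents:
a_0 = 6: 6/1
a_1 = 1: 7/1
a_2 = 2: 20/3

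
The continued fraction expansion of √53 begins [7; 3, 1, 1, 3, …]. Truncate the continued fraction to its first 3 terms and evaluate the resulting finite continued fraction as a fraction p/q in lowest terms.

29/4

a_0 = 7: 7/1
a_1 = 3: 22/3
a_2 = 1: 29/4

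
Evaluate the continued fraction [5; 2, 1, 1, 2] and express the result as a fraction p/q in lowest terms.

Start with 2.
1 + 1/(2/1) = 1 + 1/2 = 3/2
1 + 1/(3/2) = 1 + 2/3 = 5/3
2 + 1/(5/3) = 2 + 3/5 = 13/5
5 + 1/(13/5) = 5 + 5/13 = 70/13

70/13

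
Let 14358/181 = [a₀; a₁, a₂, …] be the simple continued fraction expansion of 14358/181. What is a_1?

Run the Euclidean algorithm, recording each quotient:
14358 = 79·181 + 59, so a_0 = 79
181 = 3·59 + 4, so a_1 = 3

3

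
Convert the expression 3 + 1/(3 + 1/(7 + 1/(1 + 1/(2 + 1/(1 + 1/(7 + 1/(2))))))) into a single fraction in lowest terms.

5308/1599

Start with 2.
7 + 1/(2/1) = 7 + 1/2 = 15/2
1 + 1/(15/2) = 1 + 2/15 = 17/15
2 + 1/(17/15) = 2 + 15/17 = 49/17
1 + 1/(49/17) = 1 + 17/49 = 66/49
7 + 1/(66/49) = 7 + 49/66 = 511/66
3 + 1/(511/66) = 3 + 66/511 = 1599/511
3 + 1/(1599/511) = 3 + 511/1599 = 5308/1599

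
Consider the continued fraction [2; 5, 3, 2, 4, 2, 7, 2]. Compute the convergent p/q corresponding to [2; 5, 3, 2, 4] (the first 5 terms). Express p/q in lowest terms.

359/164

Start with 4.
2 + 1/(4/1) = 2 + 1/4 = 9/4
3 + 1/(9/4) = 3 + 4/9 = 31/9
5 + 1/(31/9) = 5 + 9/31 = 164/31
2 + 1/(164/31) = 2 + 31/164 = 359/164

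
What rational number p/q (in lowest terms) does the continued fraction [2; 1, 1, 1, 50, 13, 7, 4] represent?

154537/57999

Use the convergent recurrence hₖ = aₖ·hₖ₋₁ + hₖ₋₂ (and likewise for the denominators kₖ):
a_0 = 2: 2/1
a_1 = 1: 3/1
a_2 = 1: 5/2
a_3 = 1: 8/3
a_4 = 50: 405/152
a_5 = 13: 5273/1979
a_6 = 7: 37316/14005
a_7 = 4: 154537/57999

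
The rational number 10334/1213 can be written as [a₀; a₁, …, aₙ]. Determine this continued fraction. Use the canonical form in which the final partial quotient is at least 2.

[8; 1, 1, 12, 2, 2, 9]

10334 ÷ 1213 → quotient 8, remainder 630
1213 ÷ 630 → quotient 1, remainder 583
630 ÷ 583 → quotient 1, remainder 47
583 ÷ 47 → quotient 12, remainder 19
47 ÷ 19 → quotient 2, remainder 9
19 ÷ 9 → quotient 2, remainder 1
9 ÷ 1 → quotient 9, remainder 0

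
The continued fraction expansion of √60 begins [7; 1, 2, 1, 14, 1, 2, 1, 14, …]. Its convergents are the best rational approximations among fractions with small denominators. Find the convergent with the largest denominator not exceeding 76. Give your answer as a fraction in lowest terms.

488/63

a_0 = 7: 7/1  (≤ bound)
a_1 = 1: 8/1  (≤ bound)
a_2 = 2: 23/3  (≤ bound)
a_3 = 1: 31/4  (≤ bound)
a_4 = 14: 457/59  (≤ bound)
a_5 = 1: 488/63  (≤ bound)
a_6 = 2: 1433/185  (> 76, stop)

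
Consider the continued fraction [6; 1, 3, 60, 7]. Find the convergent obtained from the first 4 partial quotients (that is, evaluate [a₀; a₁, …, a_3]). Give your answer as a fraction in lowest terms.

1627/241

Start with 60.
3 + 1/(60/1) = 3 + 1/60 = 181/60
1 + 1/(181/60) = 1 + 60/181 = 241/181
6 + 1/(241/181) = 6 + 181/241 = 1627/241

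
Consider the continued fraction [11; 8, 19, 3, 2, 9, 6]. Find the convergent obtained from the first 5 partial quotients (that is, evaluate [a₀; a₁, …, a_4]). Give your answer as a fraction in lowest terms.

12092/1087

a_0 = 11: 11/1
a_1 = 8: 89/8
a_2 = 19: 1702/153
a_3 = 3: 5195/467
a_4 = 2: 12092/1087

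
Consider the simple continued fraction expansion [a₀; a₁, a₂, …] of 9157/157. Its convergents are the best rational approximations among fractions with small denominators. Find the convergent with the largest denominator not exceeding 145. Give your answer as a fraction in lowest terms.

a_0 = 58: 58/1  (≤ bound)
a_1 = 3: 175/3  (≤ bound)
a_2 = 12: 2158/37  (≤ bound)
a_3 = 1: 2333/40  (≤ bound)
a_4 = 3: 9157/157  (> 145, stop)

2333/40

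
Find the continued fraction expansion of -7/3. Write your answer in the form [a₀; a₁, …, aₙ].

[-3; 1, 2]

-7 ÷ 3 → quotient -3, remainder 2
3 ÷ 2 → quotient 1, remainder 1
2 ÷ 1 → quotient 2, remainder 0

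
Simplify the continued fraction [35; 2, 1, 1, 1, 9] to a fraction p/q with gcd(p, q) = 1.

Use the convergent recurrence hₖ = aₖ·hₖ₋₁ + hₖ₋₂ (and likewise for the denominators kₖ):
a_0 = 35: 35/1
a_1 = 2: 71/2
a_2 = 1: 106/3
a_3 = 1: 177/5
a_4 = 1: 283/8
a_5 = 9: 2724/77

2724/77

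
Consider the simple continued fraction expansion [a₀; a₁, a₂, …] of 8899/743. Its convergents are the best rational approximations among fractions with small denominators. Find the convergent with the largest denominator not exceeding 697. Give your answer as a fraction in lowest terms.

List convergents until the denominator exceeds the bound:
a_0 = 11: 11/1  (≤ bound)
a_1 = 1: 12/1  (≤ bound)
a_2 = 42: 515/43  (≤ bound)
a_3 = 1: 527/44  (≤ bound)
a_4 = 2: 1569/131  (≤ bound)
a_5 = 2: 3665/306  (≤ bound)
a_6 = 2: 8899/743  (> 697, stop)

3665/306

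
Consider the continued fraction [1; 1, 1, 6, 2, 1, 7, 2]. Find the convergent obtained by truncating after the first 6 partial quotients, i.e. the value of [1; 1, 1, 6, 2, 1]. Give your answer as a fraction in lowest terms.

63/41

Starting at the tail and folding back:
Start with 1.
2 + 1/(1/1) = 2 + 1/1 = 3/1
6 + 1/(3/1) = 6 + 1/3 = 19/3
1 + 1/(19/3) = 1 + 3/19 = 22/19
1 + 1/(22/19) = 1 + 19/22 = 41/22
1 + 1/(41/22) = 1 + 22/41 = 63/41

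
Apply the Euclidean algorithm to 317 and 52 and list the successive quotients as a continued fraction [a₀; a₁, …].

[6; 10, 2, 2]

317 = 6·52 + 5, so a_0 = 6
52 = 10·5 + 2, so a_1 = 10
5 = 2·2 + 1, so a_2 = 2
2 = 2·1 + 0, so a_3 = 2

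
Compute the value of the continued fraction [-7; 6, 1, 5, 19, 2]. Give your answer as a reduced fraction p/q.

-11055/1613

Build up convergents one term at a time:
a_0 = -7: -7/1
a_1 = 6: -41/6
a_2 = 1: -48/7
a_3 = 5: -281/41
a_4 = 19: -5387/786
a_5 = 2: -11055/1613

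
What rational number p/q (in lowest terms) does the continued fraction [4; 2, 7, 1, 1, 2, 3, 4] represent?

5278/1181

Start with 4.
3 + 1/(4/1) = 3 + 1/4 = 13/4
2 + 1/(13/4) = 2 + 4/13 = 30/13
1 + 1/(30/13) = 1 + 13/30 = 43/30
1 + 1/(43/30) = 1 + 30/43 = 73/43
7 + 1/(73/43) = 7 + 43/73 = 554/73
2 + 1/(554/73) = 2 + 73/554 = 1181/554
4 + 1/(1181/554) = 4 + 554/1181 = 5278/1181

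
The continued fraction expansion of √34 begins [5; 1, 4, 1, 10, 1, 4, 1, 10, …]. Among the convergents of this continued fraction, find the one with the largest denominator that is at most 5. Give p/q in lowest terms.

List convergents until the denominator exceeds the bound:
a_0 = 5: 5/1  (≤ bound)
a_1 = 1: 6/1  (≤ bound)
a_2 = 4: 29/5  (≤ bound)
a_3 = 1: 35/6  (> 5, stop)

29/5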